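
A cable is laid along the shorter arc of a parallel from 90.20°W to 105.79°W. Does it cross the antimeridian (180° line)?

No

Signed shortest Δλ = ((-105.79 − -90.20 + 180) mod 360) − 180 = -15.59°.
Going west by 15.59° from -90.20° reaches -105.79° without touching 180°.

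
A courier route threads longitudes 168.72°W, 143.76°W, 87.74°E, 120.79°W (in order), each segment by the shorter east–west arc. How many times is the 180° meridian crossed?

Leg 1: -168.72° → -143.76°, shortest Δλ = 24.96° (east) — does not cross 180°.
Leg 2: -143.76° → +87.74°, shortest Δλ = -128.5° (west) — crosses 180°.
Leg 3: +87.74° → -120.79°, shortest Δλ = 151.47° (east) — crosses 180°.
Total crossings: 2.

2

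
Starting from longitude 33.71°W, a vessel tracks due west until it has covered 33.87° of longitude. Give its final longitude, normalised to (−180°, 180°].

Start at -33.71°; shift −33.87° → -67.58°.
-67.58° already lies in (−180°, 180°].

67.58°W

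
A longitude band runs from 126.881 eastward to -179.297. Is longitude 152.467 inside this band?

Yes

Band width going east from +126.881° to -179.297°: ((-179.297 − 126.881) mod 360) = 53.822°.
Offset of +152.467° east of the west edge: ((152.467 − 126.881) mod 360) = 25.586°.
25.586° ≤ 53.822° ⇒ inside.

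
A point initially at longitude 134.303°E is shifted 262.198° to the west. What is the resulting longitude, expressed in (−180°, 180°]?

Start at +134.303°; shift −262.198° → -127.895°.
-127.895° already lies in (−180°, 180°].

127.895°W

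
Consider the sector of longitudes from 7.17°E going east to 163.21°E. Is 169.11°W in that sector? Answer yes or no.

No

Band width going east from +7.17° to +163.21°: ((163.21 − 7.17) mod 360) = 156.04°.
Offset of -169.11° east of the west edge: ((-169.11 − 7.17) mod 360) = 183.72°.
183.72° > 156.04° ⇒ outside.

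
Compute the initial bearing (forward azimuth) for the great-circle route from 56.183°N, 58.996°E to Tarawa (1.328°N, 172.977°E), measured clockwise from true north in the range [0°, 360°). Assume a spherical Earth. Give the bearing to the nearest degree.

69°

Δλ = 172.977 − 58.996 = 113.981°.
θ = atan2( sin Δλ · cos φ₂ , cos φ₁ · sin φ₂ − sin φ₁ · cos φ₂ · cos Δλ )
  = atan2(0.91343, 0.35048) = 69.008° → normalised to [0°, 360°): 69.008°.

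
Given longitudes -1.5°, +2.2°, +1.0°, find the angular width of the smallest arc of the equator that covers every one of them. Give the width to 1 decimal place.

3.7°

Sort the longitudes: -1.5°, +1.0°, +2.2°.
Eastward gaps between consecutive values (wrapping around): 2.5°, 1.2°, 356.3°.
Largest gap = 356.3° ⇒ minimal covering band is its complement: 360° − 356.3° = 3.7°.
Band runs from -1.5° eastward to +2.2°.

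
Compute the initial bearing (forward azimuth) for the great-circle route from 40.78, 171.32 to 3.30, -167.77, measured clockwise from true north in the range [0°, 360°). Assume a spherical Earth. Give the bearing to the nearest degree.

Δλ = -167.77 − 171.32 = -339.09°; wrapped into (−180°, 180°]: 20.91°.
θ = atan2( sin Δλ · cos φ₂ , cos φ₁ · sin φ₂ − sin φ₁ · cos φ₂ · cos Δλ )
  = atan2(0.35631, -0.56554) = 147.788° → normalised to [0°, 360°): 147.788°.

148°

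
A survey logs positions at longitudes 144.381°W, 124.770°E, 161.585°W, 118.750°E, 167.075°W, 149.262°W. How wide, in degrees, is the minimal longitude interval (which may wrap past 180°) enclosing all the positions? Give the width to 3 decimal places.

Sort the longitudes: -167.075°, -161.585°, -149.262°, -144.381°, +118.750°, +124.770°.
Eastward gaps between consecutive values (wrapping around): 5.490°, 12.323°, 4.881°, 263.131°, 6.020°, 68.155°.
Largest gap = 263.131° ⇒ minimal covering band is its complement: 360° − 263.131° = 96.869°.
Band runs from +118.750° eastward to -144.381°, crossing the antimeridian.

96.869°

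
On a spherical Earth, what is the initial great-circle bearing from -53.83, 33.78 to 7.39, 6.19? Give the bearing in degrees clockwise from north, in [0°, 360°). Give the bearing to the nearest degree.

Δλ = 6.19 − 33.78 = -27.59°.
θ = atan2( sin Δλ · cos φ₂ , cos φ₁ · sin φ₂ − sin φ₁ · cos φ₂ · cos Δλ )
  = atan2(-0.45929, 0.78544) = -30.317° → normalised to [0°, 360°): 329.683°.

330°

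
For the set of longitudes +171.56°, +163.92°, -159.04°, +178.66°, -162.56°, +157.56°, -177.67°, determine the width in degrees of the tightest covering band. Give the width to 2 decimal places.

Sort the longitudes: -177.67°, -162.56°, -159.04°, +157.56°, +163.92°, +171.56°, +178.66°.
Eastward gaps between consecutive values (wrapping around): 15.11°, 3.52°, 316.60°, 6.36°, 7.64°, 7.10°, 3.67°.
Largest gap = 316.60° ⇒ minimal covering band is its complement: 360° − 316.60° = 43.40°.
Band runs from +157.56° eastward to -159.04°, crossing the antimeridian.

43.40°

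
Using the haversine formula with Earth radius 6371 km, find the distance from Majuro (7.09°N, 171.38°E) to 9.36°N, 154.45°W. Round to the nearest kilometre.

3767 km

Δλ = -154.45 − 171.38 = -325.83°; wrapped into (−180°, 180°]: 34.17°.
Δφ = 9.36 − 7.09 = 2.27°.
a = sin²(Δφ/2) + cos φ₁ · cos φ₂ · sin²(Δλ/2) = 0.084905.
c = 2·atan2(√a, √(1−a)) = 0.59135 rad → d = 6371·c ≈ 3767.47 km.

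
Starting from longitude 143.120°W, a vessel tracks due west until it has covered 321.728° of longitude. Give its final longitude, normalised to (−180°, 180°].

Start at -143.120°; shift −321.728° → -464.848°.
-464.848° lies outside (−180°, 180°]; add 360° → -104.848°.

104.848°W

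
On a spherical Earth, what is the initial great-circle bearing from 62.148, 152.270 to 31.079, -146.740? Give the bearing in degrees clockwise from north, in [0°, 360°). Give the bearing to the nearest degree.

100°

Δλ = -146.740 − 152.270 = -299.010°; wrapped into (−180°, 180°]: 60.990°.
θ = atan2( sin Δλ · cos φ₂ , cos φ₁ · sin φ₂ − sin φ₁ · cos φ₂ · cos Δλ )
  = atan2(0.74900, -0.12606) = 99.554° → normalised to [0°, 360°): 99.554°.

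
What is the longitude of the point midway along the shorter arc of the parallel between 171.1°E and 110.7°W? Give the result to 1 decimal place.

Signed shortest Δλ from +171.1° to -110.7° is +78.2°.
Midpoint longitude = +171.1° + (+78.2°)/2 = +171.1° + 39.1° = +210.2°.
Normalise into (−180°, 180°]: -149.8°.
(The naïve average (+171.1 + -110.7)/2 = 30.2° is on the wrong side of the globe.)

149.8°W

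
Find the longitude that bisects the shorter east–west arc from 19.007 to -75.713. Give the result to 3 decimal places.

Signed shortest Δλ from +19.007° to -75.713° is -94.720°.
Midpoint longitude = +19.007° + (-94.720°)/2 = +19.007° − 47.360° = -28.353°.

-28.353°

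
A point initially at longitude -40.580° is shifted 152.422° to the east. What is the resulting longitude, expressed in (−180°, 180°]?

+111.842°

Start at -40.580°; shift +152.422° → +111.842°.
+111.842° already lies in (−180°, 180°].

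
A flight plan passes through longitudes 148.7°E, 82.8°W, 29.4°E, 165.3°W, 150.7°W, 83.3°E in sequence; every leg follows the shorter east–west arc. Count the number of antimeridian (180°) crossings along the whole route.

Leg 1: +148.7° → -82.8°, shortest Δλ = 128.5° (east) — crosses 180°.
Leg 2: -82.8° → +29.4°, shortest Δλ = 112.2° (east) — does not cross 180°.
Leg 3: +29.4° → -165.3°, shortest Δλ = 165.3° (east) — crosses 180°.
Leg 4: -165.3° → -150.7°, shortest Δλ = 14.6° (east) — does not cross 180°.
Leg 5: -150.7° → +83.3°, shortest Δλ = -126.0° (west) — crosses 180°.
Total crossings: 3.

3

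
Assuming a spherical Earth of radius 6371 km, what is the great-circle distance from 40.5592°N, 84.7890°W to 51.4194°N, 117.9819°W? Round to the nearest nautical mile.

1513 nmi

Δλ = -117.9819 − -84.7890 = -33.1929°.
Δφ = 51.4194 − 40.5592 = 10.8602°.
a = sin²(Δφ/2) + cos φ₁ · cos φ₂ · sin²(Δλ/2) = 0.047608.
c = 2·atan2(√a, √(1−a)) = 0.43992 rad → d = 6371·c ≈ 2802.76 km ≈ 1513.37 nmi.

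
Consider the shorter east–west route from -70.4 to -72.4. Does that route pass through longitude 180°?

No

Signed shortest Δλ = ((-72.4 − -70.4 + 180) mod 360) − 180 = -2.0°.
Going west by 2.0° from -70.4° reaches -72.4° without touching 180°.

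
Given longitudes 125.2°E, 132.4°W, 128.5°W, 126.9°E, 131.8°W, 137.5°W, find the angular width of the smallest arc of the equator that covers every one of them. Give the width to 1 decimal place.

106.3°

Sort the longitudes: -137.5°, -132.4°, -131.8°, -128.5°, +125.2°, +126.9°.
Eastward gaps between consecutive values (wrapping around): 5.1°, 0.6°, 3.3°, 253.7°, 1.7°, 95.6°.
Largest gap = 253.7° ⇒ minimal covering band is its complement: 360° − 253.7° = 106.3°.
Band runs from +125.2° eastward to -128.5°, crossing the antimeridian.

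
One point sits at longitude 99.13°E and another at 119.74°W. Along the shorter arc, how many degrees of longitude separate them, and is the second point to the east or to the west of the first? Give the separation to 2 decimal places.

141.13° east

Raw difference: -119.74 − 99.13 = -218.87°.
Normalise into (−180°, 180°]: -218.87° + 360° = 141.13°.
Positive ⇒ the second point lies to the east; separation 141.13°.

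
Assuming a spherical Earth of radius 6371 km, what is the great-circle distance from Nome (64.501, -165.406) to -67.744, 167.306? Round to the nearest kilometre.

14863 km

Δλ = 167.306 − -165.406 = 332.712°; wrapped into (−180°, 180°]: -27.288°.
Δφ = -67.744 − 64.501 = -132.245°.
a = sin²(Δφ/2) + cos φ₁ · cos φ₂ · sin²(Δλ/2) = 0.845224.
c = 2·atan2(√a, √(1−a)) = 2.33290 rad → d = 6371·c ≈ 14862.93 km.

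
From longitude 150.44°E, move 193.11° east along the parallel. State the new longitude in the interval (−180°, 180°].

Start at +150.44°; shift +193.11° → +343.55°.
+343.55° lies outside (−180°, 180°]; subtract 360° → -16.45°.

16.45°W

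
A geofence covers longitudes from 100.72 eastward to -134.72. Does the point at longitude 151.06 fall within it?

Band width going east from +100.72° to -134.72°: ((-134.72 − 100.72) mod 360) = 124.56°.
Offset of +151.06° east of the west edge: ((151.06 − 100.72) mod 360) = 50.34°.
50.34° ≤ 124.56° ⇒ inside.

Yes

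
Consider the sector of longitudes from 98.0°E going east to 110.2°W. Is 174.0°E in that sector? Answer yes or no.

Yes

Band width going east from +98.0° to -110.2°: ((-110.2 − 98.0) mod 360) = 151.8°.
Offset of +174.0° east of the west edge: ((174.0 − 98.0) mod 360) = 76.0°.
76.0° ≤ 151.8° ⇒ inside.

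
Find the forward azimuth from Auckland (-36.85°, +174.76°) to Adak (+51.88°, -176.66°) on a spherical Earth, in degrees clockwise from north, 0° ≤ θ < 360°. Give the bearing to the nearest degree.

5°

Δλ = -176.66 − 174.76 = -351.42°; wrapped into (−180°, 180°]: 8.58°.
θ = atan2( sin Δλ · cos φ₂ , cos φ₁ · sin φ₂ − sin φ₁ · cos φ₂ · cos Δλ )
  = atan2(0.09210, 0.99561) = 5.285° → normalised to [0°, 360°): 5.285°.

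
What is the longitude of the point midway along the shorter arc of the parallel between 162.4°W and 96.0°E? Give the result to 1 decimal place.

146.8°E

Signed shortest Δλ from -162.4° to +96.0° is -101.6°.
Midpoint longitude = -162.4° + (-101.6°)/2 = -162.4° − 50.8° = -213.2°.
Normalise into (−180°, 180°]: +146.8°.
(The naïve average (-162.4 + +96.0)/2 = -33.2° is on the wrong side of the globe.)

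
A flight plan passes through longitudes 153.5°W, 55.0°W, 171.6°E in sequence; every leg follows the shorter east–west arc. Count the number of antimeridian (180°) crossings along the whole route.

Leg 1: -153.5° → -55.0°, shortest Δλ = 98.5° (east) — does not cross 180°.
Leg 2: -55.0° → +171.6°, shortest Δλ = -133.4° (west) — crosses 180°.
Total crossings: 1.

1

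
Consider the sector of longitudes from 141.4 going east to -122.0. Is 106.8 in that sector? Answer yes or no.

No

Band width going east from +141.4° to -122.0°: ((-122.0 − 141.4) mod 360) = 96.6°.
Offset of +106.8° east of the west edge: ((106.8 − 141.4) mod 360) = 325.4°.
325.4° > 96.6° ⇒ outside.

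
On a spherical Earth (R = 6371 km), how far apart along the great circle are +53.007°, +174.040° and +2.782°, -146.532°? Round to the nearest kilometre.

6650 km

Δλ = -146.532 − 174.040 = -320.572°; wrapped into (−180°, 180°]: 39.428°.
Δφ = 2.782 − 53.007 = -50.225°.
a = sin²(Δφ/2) + cos φ₁ · cos φ₂ · sin²(Δλ/2) = 0.248501.
c = 2·atan2(√a, √(1−a)) = 1.04373 rad → d = 6371·c ≈ 6649.61 km.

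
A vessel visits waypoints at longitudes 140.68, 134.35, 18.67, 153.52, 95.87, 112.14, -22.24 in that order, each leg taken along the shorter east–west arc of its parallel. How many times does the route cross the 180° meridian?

Leg 1: +140.68° → +134.35°, shortest Δλ = -6.33° (west) — does not cross 180°.
Leg 2: +134.35° → +18.67°, shortest Δλ = -115.68° (west) — does not cross 180°.
Leg 3: +18.67° → +153.52°, shortest Δλ = 134.85° (east) — does not cross 180°.
Leg 4: +153.52° → +95.87°, shortest Δλ = -57.65° (west) — does not cross 180°.
Leg 5: +95.87° → +112.14°, shortest Δλ = 16.27° (east) — does not cross 180°.
Leg 6: +112.14° → -22.24°, shortest Δλ = -134.38° (west) — does not cross 180°.
Total crossings: 0.

0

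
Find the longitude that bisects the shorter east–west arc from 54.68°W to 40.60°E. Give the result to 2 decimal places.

7.04°W

Signed shortest Δλ from -54.68° to +40.60° is +95.28°.
Midpoint longitude = -54.68° + (+95.28°)/2 = -54.68° + 47.64° = -7.04°.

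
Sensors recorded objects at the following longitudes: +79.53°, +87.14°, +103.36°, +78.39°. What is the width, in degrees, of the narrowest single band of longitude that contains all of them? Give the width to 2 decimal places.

Sort the longitudes: +78.39°, +79.53°, +87.14°, +103.36°.
Eastward gaps between consecutive values (wrapping around): 1.14°, 7.61°, 16.22°, 335.03°.
Largest gap = 335.03° ⇒ minimal covering band is its complement: 360° − 335.03° = 24.97°.
Band runs from +78.39° eastward to +103.36°.

24.97°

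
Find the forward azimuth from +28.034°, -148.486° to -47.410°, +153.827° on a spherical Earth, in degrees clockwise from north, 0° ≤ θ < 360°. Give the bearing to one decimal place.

Δλ = 153.827 − -148.486 = 302.313°; wrapped into (−180°, 180°]: -57.687°.
θ = atan2( sin Δλ · cos φ₂ , cos φ₁ · sin φ₂ − sin φ₁ · cos φ₂ · cos Δλ )
  = atan2(-0.57195, -0.81986) = -145.100° → normalised to [0°, 360°): 214.900°.

214.9°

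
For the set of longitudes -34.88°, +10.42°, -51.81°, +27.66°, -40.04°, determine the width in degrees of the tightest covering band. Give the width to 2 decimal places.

79.47°

Sort the longitudes: -51.81°, -40.04°, -34.88°, +10.42°, +27.66°.
Eastward gaps between consecutive values (wrapping around): 11.77°, 5.16°, 45.30°, 17.24°, 280.53°.
Largest gap = 280.53° ⇒ minimal covering band is its complement: 360° − 280.53° = 79.47°.
Band runs from -51.81° eastward to +27.66°.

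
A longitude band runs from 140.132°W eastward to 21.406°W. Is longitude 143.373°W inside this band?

Band width going east from -140.132° to -21.406°: ((-21.406 − -140.132) mod 360) = 118.726°.
Offset of -143.373° east of the west edge: ((-143.373 − -140.132) mod 360) = 356.759°.
356.759° > 118.726° ⇒ outside.

No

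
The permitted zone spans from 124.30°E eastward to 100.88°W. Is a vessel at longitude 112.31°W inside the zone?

Yes

Band width going east from +124.30° to -100.88°: ((-100.88 − 124.30) mod 360) = 134.82°.
Offset of -112.31° east of the west edge: ((-112.31 − 124.30) mod 360) = 123.39°.
123.39° ≤ 134.82° ⇒ inside.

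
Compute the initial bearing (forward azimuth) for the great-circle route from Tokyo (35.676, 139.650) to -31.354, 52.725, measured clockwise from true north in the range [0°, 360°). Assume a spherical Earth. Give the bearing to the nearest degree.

242°

Δλ = 52.725 − 139.650 = -86.925°.
θ = atan2( sin Δλ · cos φ₂ , cos φ₁ · sin φ₂ − sin φ₁ · cos φ₂ · cos Δλ )
  = atan2(-0.85274, -0.44939) = -117.789° → normalised to [0°, 360°): 242.211°.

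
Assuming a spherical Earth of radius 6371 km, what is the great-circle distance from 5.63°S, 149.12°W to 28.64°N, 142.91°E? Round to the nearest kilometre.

Δλ = 142.91 − -149.12 = 292.03°; wrapped into (−180°, 180°]: -67.97°.
Δφ = 28.64 − -5.63 = 34.27°.
a = sin²(Δφ/2) + cos φ₁ · cos φ₂ · sin²(Δλ/2) = 0.359705.
c = 2·atan2(√a, √(1−a)) = 1.28639 rad → d = 6371·c ≈ 8195.58 km.

8196 km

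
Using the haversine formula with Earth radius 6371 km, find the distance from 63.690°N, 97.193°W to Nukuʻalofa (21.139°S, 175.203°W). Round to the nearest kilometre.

11535 km

Δλ = -175.203 − -97.193 = -78.010°.
Δφ = -21.139 − 63.690 = -84.829°.
a = sin²(Δφ/2) + cos φ₁ · cos φ₂ · sin²(Δλ/2) = 0.618697.
c = 2·atan2(√a, √(1−a)) = 1.81048 rad → d = 6371·c ≈ 11534.55 km.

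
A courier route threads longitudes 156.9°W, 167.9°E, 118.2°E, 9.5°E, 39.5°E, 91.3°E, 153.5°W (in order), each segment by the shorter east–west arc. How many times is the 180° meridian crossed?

Leg 1: -156.9° → +167.9°, shortest Δλ = -35.2° (west) — crosses 180°.
Leg 2: +167.9° → +118.2°, shortest Δλ = -49.7° (west) — does not cross 180°.
Leg 3: +118.2° → +9.5°, shortest Δλ = -108.7° (west) — does not cross 180°.
Leg 4: +9.5° → +39.5°, shortest Δλ = 30.0° (east) — does not cross 180°.
Leg 5: +39.5° → +91.3°, shortest Δλ = 51.8° (east) — does not cross 180°.
Leg 6: +91.3° → -153.5°, shortest Δλ = 115.2° (east) — crosses 180°.
Total crossings: 2.

2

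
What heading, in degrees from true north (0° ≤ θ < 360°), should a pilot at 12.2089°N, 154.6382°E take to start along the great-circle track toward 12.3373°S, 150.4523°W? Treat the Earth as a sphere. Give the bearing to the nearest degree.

112°

Δλ = -150.4523 − 154.6382 = -305.0905°; wrapped into (−180°, 180°]: 54.9095°.
θ = atan2( sin Δλ · cos φ₂ , cos φ₁ · sin φ₂ − sin φ₁ · cos φ₂ · cos Δλ )
  = atan2(0.79935, -0.32760) = 112.285° → normalised to [0°, 360°): 112.285°.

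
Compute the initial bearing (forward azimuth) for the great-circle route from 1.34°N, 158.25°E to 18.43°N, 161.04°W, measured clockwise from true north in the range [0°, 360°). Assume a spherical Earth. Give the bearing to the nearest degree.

Δλ = -161.04 − 158.25 = -319.29°; wrapped into (−180°, 180°]: 40.71°.
θ = atan2( sin Δλ · cos φ₂ , cos φ₁ · sin φ₂ − sin φ₁ · cos φ₂ · cos Δλ )
  = atan2(0.61878, 0.29924) = 64.192° → normalised to [0°, 360°): 64.192°.

64°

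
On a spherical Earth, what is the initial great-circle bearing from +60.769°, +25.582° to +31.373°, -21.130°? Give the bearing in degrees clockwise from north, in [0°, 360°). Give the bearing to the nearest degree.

Δλ = -21.130 − 25.582 = -46.712°.
θ = atan2( sin Δλ · cos φ₂ , cos φ₁ · sin φ₂ − sin φ₁ · cos φ₂ · cos Δλ )
  = atan2(-0.62149, -0.25664) = -112.438° → normalised to [0°, 360°): 247.562°.

248°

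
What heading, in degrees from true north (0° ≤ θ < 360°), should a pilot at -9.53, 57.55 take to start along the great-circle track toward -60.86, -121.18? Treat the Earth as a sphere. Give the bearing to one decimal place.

180.7°

Δλ = -121.18 − 57.55 = -178.73°.
θ = atan2( sin Δλ · cos φ₂ , cos φ₁ · sin φ₂ − sin φ₁ · cos φ₂ · cos Δλ )
  = atan2(-0.01079, -0.94198) = -179.344° → normalised to [0°, 360°): 180.656°.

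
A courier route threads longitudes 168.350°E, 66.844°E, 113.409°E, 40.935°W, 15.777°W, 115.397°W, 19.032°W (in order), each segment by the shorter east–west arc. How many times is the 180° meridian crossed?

0

Leg 1: +168.350° → +66.844°, shortest Δλ = -101.506° (west) — does not cross 180°.
Leg 2: +66.844° → +113.409°, shortest Δλ = 46.565° (east) — does not cross 180°.
Leg 3: +113.409° → -40.935°, shortest Δλ = -154.344° (west) — does not cross 180°.
Leg 4: -40.935° → -15.777°, shortest Δλ = 25.158° (east) — does not cross 180°.
Leg 5: -15.777° → -115.397°, shortest Δλ = -99.62° (west) — does not cross 180°.
Leg 6: -115.397° → -19.032°, shortest Δλ = 96.365° (east) — does not cross 180°.
Total crossings: 0.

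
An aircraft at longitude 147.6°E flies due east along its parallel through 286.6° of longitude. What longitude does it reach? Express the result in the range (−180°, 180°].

Start at +147.6°; shift +286.6° → +434.2°.
+434.2° lies outside (−180°, 180°]; subtract 360° → +74.2°.

74.2°E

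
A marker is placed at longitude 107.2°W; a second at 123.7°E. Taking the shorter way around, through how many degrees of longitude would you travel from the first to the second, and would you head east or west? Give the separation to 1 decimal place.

Raw difference: 123.7 − -107.2 = 230.9°.
Normalise into (−180°, 180°]: 230.9° − 360° = -129.1°.
Negative ⇒ the second point lies to the west; separation 129.1°.

129.1° west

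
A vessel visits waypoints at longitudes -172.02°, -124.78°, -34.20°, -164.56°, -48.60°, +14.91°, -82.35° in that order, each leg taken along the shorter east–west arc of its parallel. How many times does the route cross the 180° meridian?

Leg 1: -172.02° → -124.78°, shortest Δλ = 47.24° (east) — does not cross 180°.
Leg 2: -124.78° → -34.20°, shortest Δλ = 90.58° (east) — does not cross 180°.
Leg 3: -34.20° → -164.56°, shortest Δλ = -130.36° (west) — does not cross 180°.
Leg 4: -164.56° → -48.60°, shortest Δλ = 115.96° (east) — does not cross 180°.
Leg 5: -48.60° → +14.91°, shortest Δλ = 63.51° (east) — does not cross 180°.
Leg 6: +14.91° → -82.35°, shortest Δλ = -97.26° (west) — does not cross 180°.
Total crossings: 0.

0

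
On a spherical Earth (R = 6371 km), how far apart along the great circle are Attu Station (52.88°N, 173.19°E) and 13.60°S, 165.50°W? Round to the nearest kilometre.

7668 km

Δλ = -165.50 − 173.19 = -338.69°; wrapped into (−180°, 180°]: 21.31°.
Δφ = -13.60 − 52.88 = -66.48°.
a = sin²(Δφ/2) + cos φ₁ · cos φ₂ · sin²(Δλ/2) = 0.320518.
c = 2·atan2(√a, √(1−a)) = 1.20364 rad → d = 6371·c ≈ 7668.38 km.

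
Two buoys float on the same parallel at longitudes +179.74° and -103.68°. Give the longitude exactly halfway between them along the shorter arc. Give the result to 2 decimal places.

Signed shortest Δλ from +179.74° to -103.68° is +76.58°.
Midpoint longitude = +179.74° + (+76.58°)/2 = +179.74° + 38.29° = +218.03°.
Normalise into (−180°, 180°]: -141.97°.
(The naïve average (+179.74 + -103.68)/2 = 38.03° is on the wrong side of the globe.)

-141.97°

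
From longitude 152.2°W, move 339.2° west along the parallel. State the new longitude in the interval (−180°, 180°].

Start at -152.2°; shift −339.2° → -491.4°.
-491.4° lies outside (−180°, 180°]; add 360° → -131.4°.

131.4°W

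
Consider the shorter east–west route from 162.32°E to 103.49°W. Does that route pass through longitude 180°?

Naïve |-103.49 − 162.32| = 265.81° > 180°, so the shorter arc goes the other way round — across 180°.
Signed shortest Δλ = ((-103.49 − 162.32 + 180) mod 360) − 180 = 94.19°.
Going east by 94.19° from +162.32° passes through 180° before reaching -103.49°.

Yes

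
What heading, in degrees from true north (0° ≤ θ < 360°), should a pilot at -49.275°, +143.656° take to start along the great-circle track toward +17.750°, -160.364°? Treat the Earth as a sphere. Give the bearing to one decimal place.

Δλ = -160.364 − 143.656 = -304.020°; wrapped into (−180°, 180°]: 55.980°.
θ = atan2( sin Δλ · cos φ₂ , cos φ₁ · sin φ₂ − sin φ₁ · cos φ₂ · cos Δλ )
  = atan2(0.78939, 0.60272) = 52.637° → normalised to [0°, 360°): 52.637°.

52.6°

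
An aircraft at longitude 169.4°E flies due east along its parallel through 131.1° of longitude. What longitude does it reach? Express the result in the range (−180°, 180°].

59.5°W

Start at +169.4°; shift +131.1° → +300.5°.
+300.5° lies outside (−180°, 180°]; subtract 360° → -59.5°.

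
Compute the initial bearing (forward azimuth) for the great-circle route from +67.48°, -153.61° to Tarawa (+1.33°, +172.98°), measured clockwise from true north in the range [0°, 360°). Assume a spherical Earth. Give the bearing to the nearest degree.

216°

Δλ = 172.98 − -153.61 = 326.59°; wrapped into (−180°, 180°]: -33.41°.
θ = atan2( sin Δλ · cos φ₂ , cos φ₁ · sin φ₂ − sin φ₁ · cos φ₂ · cos Δλ )
  = atan2(-0.55048, -0.76200) = -144.155° → normalised to [0°, 360°): 215.845°.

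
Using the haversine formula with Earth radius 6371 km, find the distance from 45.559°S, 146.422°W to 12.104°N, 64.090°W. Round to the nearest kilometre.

Δλ = -64.090 − -146.422 = 82.332°.
Δφ = 12.104 − -45.559 = 57.663°.
a = sin²(Δφ/2) + cos φ₁ · cos φ₂ · sin²(Δλ/2) = 0.529181.
c = 2·atan2(√a, √(1−a)) = 1.62919 rad → d = 6371·c ≈ 10379.57 km.

10380 km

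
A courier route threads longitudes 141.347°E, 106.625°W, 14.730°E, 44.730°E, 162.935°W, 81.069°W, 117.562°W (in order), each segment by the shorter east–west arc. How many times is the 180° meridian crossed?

2

Leg 1: +141.347° → -106.625°, shortest Δλ = 112.028° (east) — crosses 180°.
Leg 2: -106.625° → +14.730°, shortest Δλ = 121.355° (east) — does not cross 180°.
Leg 3: +14.730° → +44.730°, shortest Δλ = 30.0° (east) — does not cross 180°.
Leg 4: +44.730° → -162.935°, shortest Δλ = 152.335° (east) — crosses 180°.
Leg 5: -162.935° → -81.069°, shortest Δλ = 81.866° (east) — does not cross 180°.
Leg 6: -81.069° → -117.562°, shortest Δλ = -36.493° (west) — does not cross 180°.
Total crossings: 2.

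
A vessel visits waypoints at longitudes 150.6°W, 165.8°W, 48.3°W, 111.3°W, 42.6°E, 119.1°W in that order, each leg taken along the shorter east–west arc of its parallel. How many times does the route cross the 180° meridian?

Leg 1: -150.6° → -165.8°, shortest Δλ = -15.2° (west) — does not cross 180°.
Leg 2: -165.8° → -48.3°, shortest Δλ = 117.5° (east) — does not cross 180°.
Leg 3: -48.3° → -111.3°, shortest Δλ = -63.0° (west) — does not cross 180°.
Leg 4: -111.3° → +42.6°, shortest Δλ = 153.9° (east) — does not cross 180°.
Leg 5: +42.6° → -119.1°, shortest Δλ = -161.7° (west) — does not cross 180°.
Total crossings: 0.

0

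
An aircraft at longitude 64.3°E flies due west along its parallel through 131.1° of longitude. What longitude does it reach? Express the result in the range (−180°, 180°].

66.8°W

Start at +64.3°; shift −131.1° → -66.8°.
-66.8° already lies in (−180°, 180°].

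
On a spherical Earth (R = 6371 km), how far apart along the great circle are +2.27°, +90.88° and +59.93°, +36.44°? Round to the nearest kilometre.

7896 km

Δλ = 36.44 − 90.88 = -54.44°.
Δφ = 59.93 − 2.27 = 57.66°.
a = sin²(Δφ/2) + cos φ₁ · cos φ₂ · sin²(Δλ/2) = 0.337279.
c = 2·atan2(√a, √(1−a)) = 1.23932 rad → d = 6371·c ≈ 7895.69 km.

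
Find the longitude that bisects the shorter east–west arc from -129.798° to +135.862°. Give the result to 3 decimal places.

Signed shortest Δλ from -129.798° to +135.862° is -94.340°.
Midpoint longitude = -129.798° + (-94.340°)/2 = -129.798° − 47.170° = -176.968°.
(The naïve average (-129.798 + +135.862)/2 = 3.032° is on the wrong side of the globe.)

-176.968°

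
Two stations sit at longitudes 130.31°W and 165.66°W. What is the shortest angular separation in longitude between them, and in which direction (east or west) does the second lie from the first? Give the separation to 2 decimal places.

Raw difference: -165.66 − -130.31 = -35.35°.
Normalise into (−180°, 180°]: -35.35° stays -35.35°.
Negative ⇒ the second point lies to the west; separation 35.35°.

35.35° west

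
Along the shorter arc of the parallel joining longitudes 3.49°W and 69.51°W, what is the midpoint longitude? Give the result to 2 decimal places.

Signed shortest Δλ from -3.49° to -69.51° is -66.02°.
Midpoint longitude = -3.49° + (-66.02°)/2 = -3.49° − 33.01° = -36.50°.

36.50°W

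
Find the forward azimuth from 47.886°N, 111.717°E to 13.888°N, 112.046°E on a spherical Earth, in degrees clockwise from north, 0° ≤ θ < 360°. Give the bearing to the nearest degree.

Δλ = 112.046 − 111.717 = 0.329°.
θ = atan2( sin Δλ · cos φ₂ , cos φ₁ · sin φ₂ − sin φ₁ · cos φ₂ · cos Δλ )
  = atan2(0.00557, -0.55915) = 179.429° → normalised to [0°, 360°): 179.429°.

179°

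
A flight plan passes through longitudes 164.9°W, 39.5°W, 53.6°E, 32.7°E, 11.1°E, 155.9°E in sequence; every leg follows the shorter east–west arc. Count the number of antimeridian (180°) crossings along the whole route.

Leg 1: -164.9° → -39.5°, shortest Δλ = 125.4° (east) — does not cross 180°.
Leg 2: -39.5° → +53.6°, shortest Δλ = 93.1° (east) — does not cross 180°.
Leg 3: +53.6° → +32.7°, shortest Δλ = -20.9° (west) — does not cross 180°.
Leg 4: +32.7° → +11.1°, shortest Δλ = -21.6° (west) — does not cross 180°.
Leg 5: +11.1° → +155.9°, shortest Δλ = 144.8° (east) — does not cross 180°.
Total crossings: 0.

0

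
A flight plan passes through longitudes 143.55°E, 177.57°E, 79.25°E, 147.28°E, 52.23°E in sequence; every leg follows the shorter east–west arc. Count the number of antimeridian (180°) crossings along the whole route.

Leg 1: +143.55° → +177.57°, shortest Δλ = 34.02° (east) — does not cross 180°.
Leg 2: +177.57° → +79.25°, shortest Δλ = -98.32° (west) — does not cross 180°.
Leg 3: +79.25° → +147.28°, shortest Δλ = 68.03° (east) — does not cross 180°.
Leg 4: +147.28° → +52.23°, shortest Δλ = -95.05° (west) — does not cross 180°.
Total crossings: 0.

0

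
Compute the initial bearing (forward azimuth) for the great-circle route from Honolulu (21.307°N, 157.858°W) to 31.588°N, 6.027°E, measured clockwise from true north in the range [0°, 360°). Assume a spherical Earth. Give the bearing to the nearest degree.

Δλ = 6.027 − -157.858 = 163.885°.
θ = atan2( sin Δλ · cos φ₂ , cos φ₁ · sin φ₂ − sin φ₁ · cos φ₂ · cos Δλ )
  = atan2(0.23644, 0.78537) = 16.755° → normalised to [0°, 360°): 16.755°.

17°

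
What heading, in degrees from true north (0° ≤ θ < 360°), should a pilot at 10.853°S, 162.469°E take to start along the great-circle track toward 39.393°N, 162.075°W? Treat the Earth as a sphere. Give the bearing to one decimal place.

31.1°

Δλ = -162.075 − 162.469 = -324.544°; wrapped into (−180°, 180°]: 35.456°.
θ = atan2( sin Δλ · cos φ₂ , cos φ₁ · sin φ₂ − sin φ₁ · cos φ₂ · cos Δλ )
  = atan2(0.44829, 0.74181) = 31.145° → normalised to [0°, 360°): 31.145°.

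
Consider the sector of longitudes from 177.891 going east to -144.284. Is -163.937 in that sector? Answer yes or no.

Yes

Band width going east from +177.891° to -144.284°: ((-144.284 − 177.891) mod 360) = 37.825°.
Offset of -163.937° east of the west edge: ((-163.937 − 177.891) mod 360) = 18.172°.
18.172° ≤ 37.825° ⇒ inside.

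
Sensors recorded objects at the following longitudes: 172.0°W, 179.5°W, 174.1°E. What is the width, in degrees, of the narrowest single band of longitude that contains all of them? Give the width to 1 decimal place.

Sort the longitudes: -179.5°, -172.0°, +174.1°.
Eastward gaps between consecutive values (wrapping around): 7.5°, 346.1°, 6.4°.
Largest gap = 346.1° ⇒ minimal covering band is its complement: 360° − 346.1° = 13.9°.
Band runs from +174.1° eastward to -172.0°, crossing the antimeridian.

13.9°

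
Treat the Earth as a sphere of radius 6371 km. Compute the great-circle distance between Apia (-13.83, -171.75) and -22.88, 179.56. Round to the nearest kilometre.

1361 km

Δλ = 179.56 − -171.75 = 351.31°; wrapped into (−180°, 180°]: -8.69°.
Δφ = -22.88 − -13.83 = -9.05°.
a = sin²(Δφ/2) + cos φ₁ · cos φ₂ · sin²(Δλ/2) = 0.011359.
c = 2·atan2(√a, √(1−a)) = 0.21356 rad → d = 6371·c ≈ 1360.62 km.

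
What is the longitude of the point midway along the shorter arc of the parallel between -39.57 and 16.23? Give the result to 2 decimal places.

-11.67°

Signed shortest Δλ from -39.57° to +16.23° is +55.80°.
Midpoint longitude = -39.57° + (+55.80°)/2 = -39.57° + 27.90° = -11.67°.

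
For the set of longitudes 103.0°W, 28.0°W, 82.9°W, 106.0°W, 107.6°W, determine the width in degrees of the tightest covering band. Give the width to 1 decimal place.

79.6°

Sort the longitudes: -107.6°, -106.0°, -103.0°, -82.9°, -28.0°.
Eastward gaps between consecutive values (wrapping around): 1.6°, 3.0°, 20.1°, 54.9°, 280.4°.
Largest gap = 280.4° ⇒ minimal covering band is its complement: 360° − 280.4° = 79.6°.
Band runs from -107.6° eastward to -28.0°.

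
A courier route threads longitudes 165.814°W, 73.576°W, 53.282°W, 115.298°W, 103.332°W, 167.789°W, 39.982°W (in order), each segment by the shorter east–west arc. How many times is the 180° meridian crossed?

Leg 1: -165.814° → -73.576°, shortest Δλ = 92.238° (east) — does not cross 180°.
Leg 2: -73.576° → -53.282°, shortest Δλ = 20.294° (east) — does not cross 180°.
Leg 3: -53.282° → -115.298°, shortest Δλ = -62.016° (west) — does not cross 180°.
Leg 4: -115.298° → -103.332°, shortest Δλ = 11.966° (east) — does not cross 180°.
Leg 5: -103.332° → -167.789°, shortest Δλ = -64.457° (west) — does not cross 180°.
Leg 6: -167.789° → -39.982°, shortest Δλ = 127.807° (east) — does not cross 180°.
Total crossings: 0.

0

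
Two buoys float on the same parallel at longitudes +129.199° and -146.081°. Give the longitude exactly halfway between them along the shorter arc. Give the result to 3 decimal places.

+171.559°

Signed shortest Δλ from +129.199° to -146.081° is +84.720°.
Midpoint longitude = +129.199° + (+84.720°)/2 = +129.199° + 42.360° = +171.559°.
(The naïve average (+129.199 + -146.081)/2 = -8.441° is on the wrong side of the globe.)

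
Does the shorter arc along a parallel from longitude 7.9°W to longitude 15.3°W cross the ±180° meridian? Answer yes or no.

No

Signed shortest Δλ = ((-15.3 − -7.9 + 180) mod 360) − 180 = -7.4°.
Going west by 7.4° from -7.9° reaches -15.3° without touching 180°.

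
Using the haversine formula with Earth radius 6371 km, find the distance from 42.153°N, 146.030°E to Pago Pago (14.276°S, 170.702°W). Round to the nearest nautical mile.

Δλ = -170.702 − 146.030 = -316.732°; wrapped into (−180°, 180°]: 43.268°.
Δφ = -14.276 − 42.153 = -56.429°.
a = sin²(Δφ/2) + cos φ₁ · cos φ₂ · sin²(Δλ/2) = 0.321170.
c = 2·atan2(√a, √(1−a)) = 1.20504 rad → d = 6371·c ≈ 7677.28 km ≈ 4145.40 nmi.

4145 nmi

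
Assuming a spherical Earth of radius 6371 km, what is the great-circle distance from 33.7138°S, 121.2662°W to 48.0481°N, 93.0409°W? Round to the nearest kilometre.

9515 km

Δλ = -93.0409 − -121.2662 = 28.2253°.
Δφ = 48.0481 − -33.7138 = 81.7619°.
a = sin²(Δφ/2) + cos φ₁ · cos φ₂ · sin²(Δλ/2) = 0.461417.
c = 2·atan2(√a, √(1−a)) = 1.49355 rad → d = 6371·c ≈ 9515.43 km.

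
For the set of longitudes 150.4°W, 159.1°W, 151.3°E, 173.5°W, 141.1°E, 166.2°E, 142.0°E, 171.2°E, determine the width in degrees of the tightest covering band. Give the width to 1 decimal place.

Sort the longitudes: -173.5°, -159.1°, -150.4°, +141.1°, +142.0°, +151.3°, +166.2°, +171.2°.
Eastward gaps between consecutive values (wrapping around): 14.4°, 8.7°, 291.5°, 0.9°, 9.3°, 14.9°, 5.0°, 15.3°.
Largest gap = 291.5° ⇒ minimal covering band is its complement: 360° − 291.5° = 68.5°.
Band runs from +141.1° eastward to -150.4°, crossing the antimeridian.

68.5°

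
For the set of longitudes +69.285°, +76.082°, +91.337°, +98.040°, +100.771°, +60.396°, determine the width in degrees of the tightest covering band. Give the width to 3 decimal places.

Sort the longitudes: +60.396°, +69.285°, +76.082°, +91.337°, +98.040°, +100.771°.
Eastward gaps between consecutive values (wrapping around): 8.889°, 6.797°, 15.255°, 6.703°, 2.731°, 319.625°.
Largest gap = 319.625° ⇒ minimal covering band is its complement: 360° − 319.625° = 40.375°.
Band runs from +60.396° eastward to +100.771°.

40.375°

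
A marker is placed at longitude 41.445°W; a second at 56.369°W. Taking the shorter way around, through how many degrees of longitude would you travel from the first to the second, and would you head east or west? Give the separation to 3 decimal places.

14.924° west

Raw difference: -56.369 − -41.445 = -14.924°.
Normalise into (−180°, 180°]: -14.924° stays -14.924°.
Negative ⇒ the second point lies to the west; separation 14.924°.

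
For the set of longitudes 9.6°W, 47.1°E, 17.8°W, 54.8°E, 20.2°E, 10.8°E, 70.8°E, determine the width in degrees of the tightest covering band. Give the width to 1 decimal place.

88.6°

Sort the longitudes: -17.8°, -9.6°, +10.8°, +20.2°, +47.1°, +54.8°, +70.8°.
Eastward gaps between consecutive values (wrapping around): 8.2°, 20.4°, 9.4°, 26.9°, 7.7°, 16.0°, 271.4°.
Largest gap = 271.4° ⇒ minimal covering band is its complement: 360° − 271.4° = 88.6°.
Band runs from -17.8° eastward to +70.8°.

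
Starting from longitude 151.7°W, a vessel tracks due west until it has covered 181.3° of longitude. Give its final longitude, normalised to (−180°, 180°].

Start at -151.7°; shift −181.3° → -333.0°.
-333.0° lies outside (−180°, 180°]; add 360° → +27.0°.

27.0°E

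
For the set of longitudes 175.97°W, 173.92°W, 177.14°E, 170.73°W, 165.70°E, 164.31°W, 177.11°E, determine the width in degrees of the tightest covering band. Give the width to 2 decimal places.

29.99°

Sort the longitudes: -175.97°, -173.92°, -170.73°, -164.31°, +165.70°, +177.11°, +177.14°.
Eastward gaps between consecutive values (wrapping around): 2.05°, 3.19°, 6.42°, 330.01°, 11.41°, 0.03°, 6.89°.
Largest gap = 330.01° ⇒ minimal covering band is its complement: 360° − 330.01° = 29.99°.
Band runs from +165.70° eastward to -164.31°, crossing the antimeridian.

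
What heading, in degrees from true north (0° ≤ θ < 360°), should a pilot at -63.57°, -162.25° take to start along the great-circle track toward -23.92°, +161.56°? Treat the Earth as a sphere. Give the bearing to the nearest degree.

Δλ = 161.56 − -162.25 = 323.81°; wrapped into (−180°, 180°]: -36.19°.
θ = atan2( sin Δλ · cos φ₂ , cos φ₁ · sin φ₂ − sin φ₁ · cos φ₂ · cos Δλ )
  = atan2(-0.53975, 0.48016) = -48.344° → normalised to [0°, 360°): 311.656°.

312°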